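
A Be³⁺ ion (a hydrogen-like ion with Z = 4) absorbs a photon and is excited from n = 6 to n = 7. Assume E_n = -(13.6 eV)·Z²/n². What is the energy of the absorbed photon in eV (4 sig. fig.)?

The Bohr energies scale as Z², so for Z = 4: E_n = −217.6/n² eV.
E_7 = −217.6/49 = −4.441 eV and E_6 = −217.6/36 = −6.044 eV.
The photon energy is |E_7 − E_6| = 1.604 eV.

1.604 eV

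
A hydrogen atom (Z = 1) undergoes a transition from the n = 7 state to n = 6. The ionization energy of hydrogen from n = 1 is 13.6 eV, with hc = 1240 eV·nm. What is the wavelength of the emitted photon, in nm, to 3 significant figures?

12400 nm

ΔE = 13.60 × (1/6² − 1/7²) = 13.60 × 0.007370 = 0.1002 eV.
λ = hc/ΔE = 1240 / 0.1002 = 12400 nm.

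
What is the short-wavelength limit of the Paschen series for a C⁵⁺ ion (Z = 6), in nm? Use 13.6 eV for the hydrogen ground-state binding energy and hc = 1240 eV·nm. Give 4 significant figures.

22.79 nm

The Paschen series has lower level n_f = 3; the series limit corresponds to n_i → ∞.
ΔE_max = 13.6 × 36 / 3² = 54.40 eV.
λ_min = 1240 / 54.40 = 22.79 nm.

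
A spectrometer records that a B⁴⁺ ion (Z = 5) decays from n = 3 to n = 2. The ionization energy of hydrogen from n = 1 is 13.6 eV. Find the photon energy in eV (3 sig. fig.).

The Bohr energies scale as Z², so for Z = 5: E_n = −340.0/n² eV.
E_3 = −340.0/9 = −37.78 eV and E_2 = −340.0/4 = −85.00 eV.
The photon energy is |E_3 − E_2| = 47.2 eV.

47.2 eV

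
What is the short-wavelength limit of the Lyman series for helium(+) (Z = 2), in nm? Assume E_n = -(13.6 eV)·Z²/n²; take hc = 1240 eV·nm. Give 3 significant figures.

The Lyman series has lower level n_f = 1; the series limit corresponds to n_i → ∞.
ΔE_max = 13.6 × 4 / 1² = 54.40 eV.
λ_min = 1240 / 54.40 = 22.8 nm.

22.8 nm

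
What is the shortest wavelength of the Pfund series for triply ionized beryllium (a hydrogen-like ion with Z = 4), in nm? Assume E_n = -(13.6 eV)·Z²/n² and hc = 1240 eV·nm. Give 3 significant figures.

The Pfund series has lower level n_f = 5; the series limit corresponds to n_i → ∞.
ΔE_max = 13.6 × 16 / 5² = 8.704 eV.
λ_min = 1240 / 8.704 = 142 nm.

142 nm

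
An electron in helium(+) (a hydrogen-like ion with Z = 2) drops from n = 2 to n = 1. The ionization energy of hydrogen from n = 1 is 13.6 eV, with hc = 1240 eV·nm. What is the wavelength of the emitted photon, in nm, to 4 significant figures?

30.39 nm

For Z = 2 the level energies scale as Z², so the effective Rydberg energy is 13.6 × 4 = 54.40 eV.
ΔE = 54.40 × (1/1² − 1/2²) = 54.40 × 0.7500 = 40.80 eV.
λ = hc/ΔE = 1240 / 40.80 = 30.39 nm.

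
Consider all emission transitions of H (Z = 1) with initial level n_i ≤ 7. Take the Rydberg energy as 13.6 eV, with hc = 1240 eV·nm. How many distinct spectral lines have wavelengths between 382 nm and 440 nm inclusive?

3

Enumerate all n_i → n_f pairs with 1 ≤ n_f < n_i ≤ 7 and compute λ = 1240 / [13.6·1·(1/n_f² − 1/n_i²)].
Lines falling in [382, 440] nm: 7→2 (397.1 nm), 6→2 (410.3 nm), 5→2 (434.2 nm).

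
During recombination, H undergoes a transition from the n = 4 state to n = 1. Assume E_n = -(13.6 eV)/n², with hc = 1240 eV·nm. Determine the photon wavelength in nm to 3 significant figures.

ΔE = 13.60 × (1/1² − 1/4²) = 13.60 × 0.9375 = 12.75 eV.
λ = hc/ΔE = 1240 / 12.75 = 97.3 nm.
This line belongs to the Lyman series.

97.3 nm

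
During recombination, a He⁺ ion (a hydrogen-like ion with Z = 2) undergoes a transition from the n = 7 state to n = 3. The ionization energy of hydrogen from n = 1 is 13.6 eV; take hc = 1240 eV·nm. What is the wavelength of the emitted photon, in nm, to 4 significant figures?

For Z = 2 the level energies scale as Z², so the effective Rydberg energy is 13.6 × 4 = 54.40 eV.
ΔE = 54.40 × (1/3² − 1/7²) = 54.40 × 0.09070 = 4.934 eV.
λ = hc/ΔE = 1240 / 4.934 = 251.3 nm.

251.3 nm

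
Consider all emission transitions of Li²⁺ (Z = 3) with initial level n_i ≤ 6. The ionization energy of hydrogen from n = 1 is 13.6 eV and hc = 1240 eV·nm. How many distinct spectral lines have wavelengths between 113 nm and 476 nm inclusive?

5

Enumerate all n_i → n_f pairs with 1 ≤ n_f < n_i ≤ 6 and compute λ = 1240 / [13.6·9·(1/n_f² − 1/n_i²)].
Lines falling in [113, 476] nm: 6→3 (121.6 nm), 5→3 (142.5 nm), 4→3 (208.4 nm), 6→4 (291.8 nm), 5→4 (450.3 nm).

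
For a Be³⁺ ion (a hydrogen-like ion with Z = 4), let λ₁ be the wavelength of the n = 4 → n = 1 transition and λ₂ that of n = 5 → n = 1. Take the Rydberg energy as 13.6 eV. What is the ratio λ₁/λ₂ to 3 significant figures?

λ ∝ 1/ΔE ∝ 1/(1/n_f² − 1/n_i²), and the Z² and hc factors cancel in the ratio.
λ₁/λ₂ = (1/1² − 1/5²)/(1/1² − 1/4²) = 0.9600/0.9375 = 1.02.

1.02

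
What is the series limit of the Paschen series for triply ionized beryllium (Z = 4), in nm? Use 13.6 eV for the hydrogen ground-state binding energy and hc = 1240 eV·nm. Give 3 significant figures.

The Paschen series has lower level n_f = 3; the series limit corresponds to n_i → ∞.
ΔE_max = 13.6 × 16 / 3² = 24.18 eV.
λ_min = 1240 / 24.18 = 51.3 nm.

51.3 nm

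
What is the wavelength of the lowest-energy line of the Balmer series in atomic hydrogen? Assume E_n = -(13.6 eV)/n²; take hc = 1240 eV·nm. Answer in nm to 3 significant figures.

656 nm

The Balmer series terminates on n_f = 2; the first line has n_i = 2+1 = 3.
ΔE = 13.60 × (1/2² − 1/3²) = 1.889 eV.
λ = 1240 / 1.889 = 656 nm.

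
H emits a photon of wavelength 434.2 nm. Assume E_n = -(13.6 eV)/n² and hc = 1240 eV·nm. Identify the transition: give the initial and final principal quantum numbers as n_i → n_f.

The photon energy is ΔE = hc/λ = 1240 / 434.2 = 2.856 eV.
With Z = 1, ΔE = 13.60 × (1/n_f² − 1/n_i²), so 1/n_f² − 1/n_i² = 0.2100.
Trying n_f = 2 gives 1/n_i² = 0.04001, i.e. n_i ≈ 5; this pair matches.

n_i = 5, n_f = 2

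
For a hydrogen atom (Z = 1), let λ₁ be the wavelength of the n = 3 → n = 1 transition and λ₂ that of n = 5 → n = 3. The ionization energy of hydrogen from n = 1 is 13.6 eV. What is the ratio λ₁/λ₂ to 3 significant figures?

λ ∝ 1/ΔE ∝ 1/(1/n_f² − 1/n_i²), and the Z² and hc factors cancel in the ratio.
λ₁/λ₂ = (1/3² − 1/5²)/(1/1² − 1/3²) = 0.07111/0.8889 = 0.0800.

0.0800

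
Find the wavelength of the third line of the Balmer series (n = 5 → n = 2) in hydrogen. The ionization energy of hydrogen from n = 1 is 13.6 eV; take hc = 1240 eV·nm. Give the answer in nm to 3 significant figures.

The Balmer series terminates on n_f = 2; the third line has n_i = 2+3 = 5.
ΔE = 13.60 × (1/2² − 1/5²) = 2.856 eV.
λ = 1240 / 2.856 = 434 nm.

434 nm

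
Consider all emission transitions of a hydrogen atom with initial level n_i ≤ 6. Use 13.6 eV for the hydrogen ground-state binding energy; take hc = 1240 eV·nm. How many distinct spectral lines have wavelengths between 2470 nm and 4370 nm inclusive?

Enumerate all n_i → n_f pairs with 1 ≤ n_f < n_i ≤ 6 and compute λ = 1240 / [13.6·1·(1/n_f² − 1/n_i²)].
Lines falling in [2470, 4370] nm: 6→4 (2626 nm), 5→4 (4052 nm).

2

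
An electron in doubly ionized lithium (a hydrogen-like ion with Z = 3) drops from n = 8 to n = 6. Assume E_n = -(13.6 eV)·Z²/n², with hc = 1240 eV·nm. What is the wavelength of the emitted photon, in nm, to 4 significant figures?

833.6 nm

For Z = 3 the level energies scale as Z², so the effective Rydberg energy is 13.6 × 9 = 122.4 eV.
ΔE = 122.4 × (1/6² − 1/8²) = 122.4 × 0.01215 = 1.488 eV.
λ = hc/ΔE = 1240 / 1.488 = 833.6 nm.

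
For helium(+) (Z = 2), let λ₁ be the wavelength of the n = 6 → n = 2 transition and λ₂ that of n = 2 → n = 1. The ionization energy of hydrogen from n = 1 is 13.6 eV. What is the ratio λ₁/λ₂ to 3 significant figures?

λ ∝ 1/ΔE ∝ 1/(1/n_f² − 1/n_i²), and the Z² and hc factors cancel in the ratio.
λ₁/λ₂ = (1/1² − 1/2²)/(1/2² − 1/6²) = 0.7500/0.2222 = 3.38.

3.38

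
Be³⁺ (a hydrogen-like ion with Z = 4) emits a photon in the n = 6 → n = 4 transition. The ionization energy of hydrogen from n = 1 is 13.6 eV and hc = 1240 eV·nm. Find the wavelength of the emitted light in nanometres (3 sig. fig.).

For Z = 4 the level energies scale as Z², so the effective Rydberg energy is 13.6 × 16 = 217.6 eV.
ΔE = 217.6 × (1/4² − 1/6²) = 217.6 × 0.03472 = 7.556 eV.
λ = hc/ΔE = 1240 / 7.556 = 164 nm.

164 nm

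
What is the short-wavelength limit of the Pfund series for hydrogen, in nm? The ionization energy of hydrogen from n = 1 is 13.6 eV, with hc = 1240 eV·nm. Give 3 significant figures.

The Pfund series has lower level n_f = 5; the series limit corresponds to n_i → ∞.
ΔE_max = 13.6 × 1 / 5² = 0.5440 eV.
λ_min = 1240 / 0.5440 = 2280 nm.

2280 nm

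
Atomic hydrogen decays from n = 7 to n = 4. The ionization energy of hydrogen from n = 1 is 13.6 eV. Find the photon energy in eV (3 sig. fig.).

E_7 = −13.60/49 = −0.2776 eV and E_4 = −13.60/16 = −0.8500 eV.
The photon energy is |E_7 − E_4| = 0.572 eV.

0.572 eV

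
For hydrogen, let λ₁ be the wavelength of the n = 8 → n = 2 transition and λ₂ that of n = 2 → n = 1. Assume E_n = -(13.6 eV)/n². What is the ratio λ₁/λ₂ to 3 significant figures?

3.20

λ ∝ 1/ΔE ∝ 1/(1/n_f² − 1/n_i²), and the Z² and hc factors cancel in the ratio.
λ₁/λ₂ = (1/1² − 1/2²)/(1/2² − 1/8²) = 0.7500/0.2344 = 3.20.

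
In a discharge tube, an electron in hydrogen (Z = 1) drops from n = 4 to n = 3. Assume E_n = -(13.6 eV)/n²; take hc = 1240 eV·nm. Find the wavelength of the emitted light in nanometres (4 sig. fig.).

1876 nm

ΔE = 13.60 × (1/3² − 1/4²) = 13.60 × 0.04861 = 0.6611 eV.
λ = hc/ΔE = 1240 / 0.6611 = 1876 nm.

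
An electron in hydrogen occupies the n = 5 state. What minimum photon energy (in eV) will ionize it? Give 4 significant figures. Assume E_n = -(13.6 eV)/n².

E_5 = −13.60/25 = −0.5440 eV, so ionization (to E = 0) requires 0.5440 eV.

0.5440 eV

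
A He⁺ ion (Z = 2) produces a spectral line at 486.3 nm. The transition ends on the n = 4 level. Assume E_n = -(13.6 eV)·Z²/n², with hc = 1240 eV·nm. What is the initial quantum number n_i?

n_i = 8

The photon energy is ΔE = hc/λ = 1240 / 486.3 = 2.550 eV.
With Z = 2, ΔE = 54.40 × (1/n_f² − 1/n_i²), so 1/n_f² − 1/n_i² = 0.04687.
With n_f = 4: 1/n_i² = 1/16 − 0.04687 = 0.01563, so n_i ≈ 8.00.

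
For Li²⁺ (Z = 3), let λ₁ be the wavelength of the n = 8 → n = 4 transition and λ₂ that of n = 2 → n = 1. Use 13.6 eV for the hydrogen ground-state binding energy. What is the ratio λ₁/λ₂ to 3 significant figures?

16.0

λ ∝ 1/ΔE ∝ 1/(1/n_f² − 1/n_i²), and the Z² and hc factors cancel in the ratio.
λ₁/λ₂ = (1/1² − 1/2²)/(1/4² − 1/8²) = 0.7500/0.04688 = 16.0.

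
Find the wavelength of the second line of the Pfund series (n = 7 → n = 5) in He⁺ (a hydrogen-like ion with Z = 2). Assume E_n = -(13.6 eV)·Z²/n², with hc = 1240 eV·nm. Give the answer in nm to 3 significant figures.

1160 nm

The Pfund series terminates on n_f = 5; the second line has n_i = 5+2 = 7.
ΔE = 54.40 × (1/5² − 1/7²) = 1.066 eV.
λ = 1240 / 1.066 = 1160 nm.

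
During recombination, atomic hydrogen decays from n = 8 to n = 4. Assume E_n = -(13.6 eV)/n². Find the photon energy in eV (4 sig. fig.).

E_8 = −13.60/64 = −0.2125 eV and E_4 = −13.60/16 = −0.8500 eV.
The photon energy is |E_8 − E_4| = 0.6375 eV.

0.6375 eV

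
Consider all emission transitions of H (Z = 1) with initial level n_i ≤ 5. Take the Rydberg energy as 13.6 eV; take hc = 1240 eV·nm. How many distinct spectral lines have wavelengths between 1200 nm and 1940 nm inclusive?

2

Enumerate all n_i → n_f pairs with 1 ≤ n_f < n_i ≤ 5 and compute λ = 1240 / [13.6·1·(1/n_f² − 1/n_i²)].
Lines falling in [1200, 1940] nm: 5→3 (1282 nm), 4→3 (1876 nm).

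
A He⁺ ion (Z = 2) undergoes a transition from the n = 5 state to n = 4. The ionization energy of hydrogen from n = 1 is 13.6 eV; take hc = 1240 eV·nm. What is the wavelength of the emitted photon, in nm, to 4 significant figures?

For Z = 2 the level energies scale as Z², so the effective Rydberg energy is 13.6 × 4 = 54.40 eV.
ΔE = 54.40 × (1/4² − 1/5²) = 54.40 × 0.02250 = 1.224 eV.
λ = hc/ΔE = 1240 / 1.224 = 1013 nm.

1013 nm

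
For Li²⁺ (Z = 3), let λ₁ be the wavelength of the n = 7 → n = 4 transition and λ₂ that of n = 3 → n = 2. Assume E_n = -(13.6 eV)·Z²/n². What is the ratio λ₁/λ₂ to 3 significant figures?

3.30

λ ∝ 1/ΔE ∝ 1/(1/n_f² − 1/n_i²), and the Z² and hc factors cancel in the ratio.
λ₁/λ₂ = (1/2² − 1/3²)/(1/4² − 1/7²) = 0.1389/0.04209 = 3.30.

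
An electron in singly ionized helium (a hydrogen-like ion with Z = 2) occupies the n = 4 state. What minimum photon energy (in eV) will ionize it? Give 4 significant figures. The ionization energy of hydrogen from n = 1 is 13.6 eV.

E_n = −13.6 Z²/n² = −54.40/n² eV for Z = 2.
E_4 = −54.40/16 = −3.400 eV, so ionization (to E = 0) requires 3.400 eV.

3.400 eV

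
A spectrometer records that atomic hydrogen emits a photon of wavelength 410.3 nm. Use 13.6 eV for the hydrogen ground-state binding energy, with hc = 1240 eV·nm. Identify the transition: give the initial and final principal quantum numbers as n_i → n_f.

n_i = 6, n_f = 2

The photon energy is ΔE = hc/λ = 1240 / 410.3 = 3.022 eV.
With Z = 1, ΔE = 13.60 × (1/n_f² − 1/n_i²), so 1/n_f² − 1/n_i² = 0.2222.
Trying n_f = 2 gives 1/n_i² = 0.02778, i.e. n_i ≈ 6; this pair matches.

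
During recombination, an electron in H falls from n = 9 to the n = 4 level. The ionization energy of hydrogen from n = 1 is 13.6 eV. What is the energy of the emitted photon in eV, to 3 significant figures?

E_9 = −13.60/81 = −0.1679 eV and E_4 = −13.60/16 = −0.8500 eV.
The photon energy is |E_9 − E_4| = 0.682 eV.

0.682 eV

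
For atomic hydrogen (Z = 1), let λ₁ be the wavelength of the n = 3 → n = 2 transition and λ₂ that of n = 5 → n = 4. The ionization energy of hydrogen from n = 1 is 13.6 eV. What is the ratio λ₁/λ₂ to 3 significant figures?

0.162

λ ∝ 1/ΔE ∝ 1/(1/n_f² − 1/n_i²), and the Z² and hc factors cancel in the ratio.
λ₁/λ₂ = (1/4² − 1/5²)/(1/2² − 1/3²) = 0.02250/0.1389 = 0.162.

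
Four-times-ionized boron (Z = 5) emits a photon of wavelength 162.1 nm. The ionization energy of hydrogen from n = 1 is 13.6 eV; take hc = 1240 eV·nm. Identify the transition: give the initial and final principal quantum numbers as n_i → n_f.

n_i = 5, n_f = 4

The photon energy is ΔE = hc/λ = 1240 / 162.1 = 7.650 eV.
With Z = 5, ΔE = 340.0 × (1/n_f² − 1/n_i²), so 1/n_f² − 1/n_i² = 0.02250.
Trying n_f = 4 gives 1/n_i² = 0.04000, i.e. n_i ≈ 5; this pair matches.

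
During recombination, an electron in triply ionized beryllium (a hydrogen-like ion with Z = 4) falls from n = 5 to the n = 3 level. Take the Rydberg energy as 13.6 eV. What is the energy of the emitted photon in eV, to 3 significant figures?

The Bohr energies scale as Z², so for Z = 4: E_n = −217.6/n² eV.
E_5 = −217.6/25 = −8.704 eV and E_3 = −217.6/9 = −24.18 eV.
The photon energy is |E_5 − E_3| = 15.5 eV.

15.5 eV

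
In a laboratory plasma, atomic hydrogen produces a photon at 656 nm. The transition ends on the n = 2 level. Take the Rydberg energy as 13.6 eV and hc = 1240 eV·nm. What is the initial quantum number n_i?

The photon energy is ΔE = hc/λ = 1240 / 656 = 1.890 eV.
With Z = 1, ΔE = 13.60 × (1/n_f² − 1/n_i²), so 1/n_f² − 1/n_i² = 0.1390.
With n_f = 2: 1/n_i² = 1/4 − 0.1390 = 0.1110, so n_i ≈ 3.00.

n_i = 3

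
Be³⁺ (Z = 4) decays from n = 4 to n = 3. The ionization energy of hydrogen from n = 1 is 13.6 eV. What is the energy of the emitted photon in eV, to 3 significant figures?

The Bohr energies scale as Z², so for Z = 4: E_n = −217.6/n² eV.
E_4 = −217.6/16 = −13.60 eV and E_3 = −217.6/9 = −24.18 eV.
The photon energy is |E_4 − E_3| = 10.6 eV.

10.6 eV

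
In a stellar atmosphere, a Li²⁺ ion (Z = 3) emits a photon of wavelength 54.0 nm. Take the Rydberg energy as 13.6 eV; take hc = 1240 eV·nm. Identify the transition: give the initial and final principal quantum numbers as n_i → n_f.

n_i = 4, n_f = 2

The photon energy is ΔE = hc/λ = 1240 / 54.0 = 22.96 eV.
With Z = 3, ΔE = 122.4 × (1/n_f² − 1/n_i²), so 1/n_f² − 1/n_i² = 0.1876.
Trying n_f = 2 gives 1/n_i² = 0.06239, i.e. n_i ≈ 4; this pair matches.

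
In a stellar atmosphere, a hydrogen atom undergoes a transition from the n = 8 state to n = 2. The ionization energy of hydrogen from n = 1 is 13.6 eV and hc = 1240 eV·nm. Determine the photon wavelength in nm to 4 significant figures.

ΔE = 13.60 × (1/2² − 1/8²) = 13.60 × 0.2344 = 3.188 eV.
λ = hc/ΔE = 1240 / 3.188 = 389.0 nm.
This line belongs to the Balmer series.

389.0 nm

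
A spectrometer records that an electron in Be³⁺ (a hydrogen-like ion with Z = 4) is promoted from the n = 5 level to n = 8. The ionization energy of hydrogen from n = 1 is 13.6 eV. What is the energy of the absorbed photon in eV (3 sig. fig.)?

5.30 eV

The Bohr energies scale as Z², so for Z = 4: E_n = −217.6/n² eV.
E_8 = −217.6/64 = −3.400 eV and E_5 = −217.6/25 = −8.704 eV.
The photon energy is |E_8 − E_5| = 5.30 eV.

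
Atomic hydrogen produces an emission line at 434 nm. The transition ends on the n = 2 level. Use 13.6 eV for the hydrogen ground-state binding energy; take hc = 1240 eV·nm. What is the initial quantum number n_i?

n_i = 5

The photon energy is ΔE = hc/λ = 1240 / 434 = 2.857 eV.
With Z = 1, ΔE = 13.60 × (1/n_f² − 1/n_i²), so 1/n_f² − 1/n_i² = 0.2101.
With n_f = 2: 1/n_i² = 1/4 − 0.2101 = 0.03992, so n_i ≈ 5.01.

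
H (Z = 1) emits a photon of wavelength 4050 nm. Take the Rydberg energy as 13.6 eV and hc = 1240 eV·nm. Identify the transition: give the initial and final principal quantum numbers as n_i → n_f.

n_i = 5, n_f = 4

The photon energy is ΔE = hc/λ = 1240 / 4050 = 0.3062 eV.
With Z = 1, ΔE = 13.60 × (1/n_f² − 1/n_i²), so 1/n_f² − 1/n_i² = 0.02251.
Trying n_f = 4 gives 1/n_i² = 0.03999, i.e. n_i ≈ 5; this pair matches.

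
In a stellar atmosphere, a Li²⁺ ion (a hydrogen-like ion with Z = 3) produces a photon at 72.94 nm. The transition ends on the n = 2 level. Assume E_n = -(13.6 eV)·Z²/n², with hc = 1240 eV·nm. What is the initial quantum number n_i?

The photon energy is ΔE = hc/λ = 1240 / 72.94 = 17.00 eV.
With Z = 3, ΔE = 122.4 × (1/n_f² − 1/n_i²), so 1/n_f² − 1/n_i² = 0.1389.
With n_f = 2: 1/n_i² = 1/4 − 0.1389 = 0.1111, so n_i ≈ 3.00.

n_i = 3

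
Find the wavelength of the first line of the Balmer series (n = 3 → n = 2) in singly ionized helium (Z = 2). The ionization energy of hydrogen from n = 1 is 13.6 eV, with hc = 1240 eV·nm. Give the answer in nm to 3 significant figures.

164 nm

The Balmer series terminates on n_f = 2; the first line has n_i = 2+1 = 3.
ΔE = 54.40 × (1/2² − 1/3²) = 7.556 eV.
λ = 1240 / 7.556 = 164 nm.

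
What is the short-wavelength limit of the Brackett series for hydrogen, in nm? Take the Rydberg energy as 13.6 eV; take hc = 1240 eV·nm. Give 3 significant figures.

The Brackett series has lower level n_f = 4; the series limit corresponds to n_i → ∞.
ΔE_max = 13.6 × 1 / 4² = 0.8500 eV.
λ_min = 1240 / 0.8500 = 1460 nm.

1460 nm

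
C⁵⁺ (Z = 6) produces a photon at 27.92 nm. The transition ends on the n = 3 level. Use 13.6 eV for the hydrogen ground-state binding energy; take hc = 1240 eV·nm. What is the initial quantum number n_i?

The photon energy is ΔE = hc/λ = 1240 / 27.92 = 44.41 eV.
With Z = 6, ΔE = 489.6 × (1/n_f² − 1/n_i²), so 1/n_f² − 1/n_i² = 0.09071.
With n_f = 3: 1/n_i² = 1/9 − 0.09071 = 0.02040, so n_i ≈ 7.00.

n_i = 7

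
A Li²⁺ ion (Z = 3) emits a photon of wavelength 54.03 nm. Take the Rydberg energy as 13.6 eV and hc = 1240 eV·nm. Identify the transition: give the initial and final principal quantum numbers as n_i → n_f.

n_i = 4, n_f = 2

The photon energy is ΔE = hc/λ = 1240 / 54.03 = 22.95 eV.
With Z = 3, ΔE = 122.4 × (1/n_f² − 1/n_i²), so 1/n_f² − 1/n_i² = 0.1875.
Trying n_f = 2 gives 1/n_i² = 0.06250, i.e. n_i ≈ 4; this pair matches.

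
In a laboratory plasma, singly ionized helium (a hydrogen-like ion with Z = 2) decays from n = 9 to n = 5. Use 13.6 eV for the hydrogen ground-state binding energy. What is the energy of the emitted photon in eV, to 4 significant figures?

1.504 eV

The Bohr energies scale as Z², so for Z = 2: E_n = −54.40/n² eV.
E_9 = −54.40/81 = −0.6716 eV and E_5 = −54.40/25 = −2.176 eV.
The photon energy is |E_9 − E_5| = 1.504 eV.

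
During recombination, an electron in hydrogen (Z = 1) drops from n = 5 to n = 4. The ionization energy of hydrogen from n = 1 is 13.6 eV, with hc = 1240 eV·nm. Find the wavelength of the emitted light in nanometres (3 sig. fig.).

4050 nm

ΔE = 13.60 × (1/4² − 1/5²) = 13.60 × 0.02250 = 0.3060 eV.
λ = hc/ΔE = 1240 / 0.3060 = 4050 nm.
This line belongs to the Brackett series.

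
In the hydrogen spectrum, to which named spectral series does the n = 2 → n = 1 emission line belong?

Lyman

The series is set by the lower level: n_f = 1 is the Lyman series.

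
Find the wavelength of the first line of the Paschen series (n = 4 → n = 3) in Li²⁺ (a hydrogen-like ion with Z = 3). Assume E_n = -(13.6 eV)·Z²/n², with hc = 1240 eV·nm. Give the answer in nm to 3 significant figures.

208 nm

The Paschen series terminates on n_f = 3; the first line has n_i = 3+1 = 4.
ΔE = 122.4 × (1/3² − 1/4²) = 5.950 eV.
λ = 1240 / 5.950 = 208 nm.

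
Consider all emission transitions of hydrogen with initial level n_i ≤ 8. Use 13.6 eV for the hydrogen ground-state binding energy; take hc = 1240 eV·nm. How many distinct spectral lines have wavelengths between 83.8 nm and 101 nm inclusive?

5

Enumerate all n_i → n_f pairs with 1 ≤ n_f < n_i ≤ 8 and compute λ = 1240 / [13.6·1·(1/n_f² − 1/n_i²)].
Lines falling in [83.8, 101] nm: 8→1 (92.62 nm), 7→1 (93.08 nm), 6→1 (93.78 nm), 5→1 (94.98 nm), 4→1 (97.25 nm).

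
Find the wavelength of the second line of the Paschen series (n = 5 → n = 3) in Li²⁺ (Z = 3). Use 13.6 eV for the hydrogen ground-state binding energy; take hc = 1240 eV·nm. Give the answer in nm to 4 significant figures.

The Paschen series terminates on n_f = 3; the second line has n_i = 3+2 = 5.
ΔE = 122.4 × (1/3² − 1/5²) = 8.704 eV.
λ = 1240 / 8.704 = 142.5 nm.

142.5 nm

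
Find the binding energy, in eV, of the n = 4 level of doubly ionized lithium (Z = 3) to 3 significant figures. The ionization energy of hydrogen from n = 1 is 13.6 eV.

E_n = −13.6 Z²/n² = −122.4/n² eV for Z = 3.
E_4 = −122.4/16 = −7.65 eV, so ionization (to E = 0) requires 7.65 eV.

7.65 eV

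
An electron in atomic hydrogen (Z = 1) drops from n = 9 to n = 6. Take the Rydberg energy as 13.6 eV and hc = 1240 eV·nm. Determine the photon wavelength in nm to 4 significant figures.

ΔE = 13.60 × (1/6² − 1/9²) = 13.60 × 0.01543 = 0.2099 eV.
λ = hc/ΔE = 1240 / 0.2099 = 5908 nm.

5908 nm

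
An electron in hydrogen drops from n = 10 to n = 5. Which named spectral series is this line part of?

The series is set by the lower level: n_f = 5 is the Pfund series.

Pfund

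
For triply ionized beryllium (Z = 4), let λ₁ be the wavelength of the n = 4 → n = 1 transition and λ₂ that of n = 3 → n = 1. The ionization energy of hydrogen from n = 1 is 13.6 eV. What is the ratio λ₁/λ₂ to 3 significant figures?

λ ∝ 1/ΔE ∝ 1/(1/n_f² − 1/n_i²), and the Z² and hc factors cancel in the ratio.
λ₁/λ₂ = (1/1² − 1/3²)/(1/1² − 1/4²) = 0.8889/0.9375 = 0.948.

0.948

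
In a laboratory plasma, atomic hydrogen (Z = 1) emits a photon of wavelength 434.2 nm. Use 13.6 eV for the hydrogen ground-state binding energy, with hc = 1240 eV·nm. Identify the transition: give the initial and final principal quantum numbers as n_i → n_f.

The photon energy is ΔE = hc/λ = 1240 / 434.2 = 2.856 eV.
With Z = 1, ΔE = 13.60 × (1/n_f² − 1/n_i²), so 1/n_f² − 1/n_i² = 0.2100.
Trying n_f = 2 gives 1/n_i² = 0.04001, i.e. n_i ≈ 5; this pair matches.

n_i = 5, n_f = 2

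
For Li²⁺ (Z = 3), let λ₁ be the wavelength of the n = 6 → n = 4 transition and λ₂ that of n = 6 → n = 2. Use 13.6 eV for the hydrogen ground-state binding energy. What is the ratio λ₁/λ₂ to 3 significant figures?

λ ∝ 1/ΔE ∝ 1/(1/n_f² − 1/n_i²), and the Z² and hc factors cancel in the ratio.
λ₁/λ₂ = (1/2² − 1/6²)/(1/4² − 1/6²) = 0.2222/0.03472 = 6.40.

6.40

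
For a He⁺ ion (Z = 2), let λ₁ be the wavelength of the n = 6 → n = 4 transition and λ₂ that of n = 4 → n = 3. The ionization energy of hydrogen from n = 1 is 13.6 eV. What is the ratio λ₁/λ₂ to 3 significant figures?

λ ∝ 1/ΔE ∝ 1/(1/n_f² − 1/n_i²), and the Z² and hc factors cancel in the ratio.
λ₁/λ₂ = (1/3² − 1/4²)/(1/4² − 1/6²) = 0.04861/0.03472 = 1.40.

1.40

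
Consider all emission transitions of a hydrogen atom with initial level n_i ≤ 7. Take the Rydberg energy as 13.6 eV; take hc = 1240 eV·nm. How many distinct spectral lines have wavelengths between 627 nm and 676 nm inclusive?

Enumerate all n_i → n_f pairs with 1 ≤ n_f < n_i ≤ 7 and compute λ = 1240 / [13.6·1·(1/n_f² − 1/n_i²)].
Lines falling in [627, 676] nm: 3→2 (656.5 nm).

1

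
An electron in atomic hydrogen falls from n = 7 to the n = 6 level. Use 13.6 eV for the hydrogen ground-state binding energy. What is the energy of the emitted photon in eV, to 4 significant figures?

0.1002 eV

E_7 = −13.60/49 = −0.2776 eV and E_6 = −13.60/36 = −0.3778 eV.
The photon energy is |E_7 − E_6| = 0.1002 eV.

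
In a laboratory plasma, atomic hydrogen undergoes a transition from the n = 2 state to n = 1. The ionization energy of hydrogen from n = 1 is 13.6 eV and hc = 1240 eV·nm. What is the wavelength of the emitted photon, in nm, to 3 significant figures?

ΔE = 13.60 × (1/1² − 1/2²) = 13.60 × 0.7500 = 10.20 eV.
λ = hc/ΔE = 1240 / 10.20 = 122 nm.

122 nm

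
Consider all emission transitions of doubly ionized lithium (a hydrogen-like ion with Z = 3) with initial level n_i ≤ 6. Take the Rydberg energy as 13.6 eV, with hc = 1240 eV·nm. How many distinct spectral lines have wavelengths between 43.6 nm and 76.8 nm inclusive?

4

Enumerate all n_i → n_f pairs with 1 ≤ n_f < n_i ≤ 6 and compute λ = 1240 / [13.6·9·(1/n_f² − 1/n_i²)].
Lines falling in [43.6, 76.8] nm: 6→2 (45.59 nm), 5→2 (48.24 nm), 4→2 (54.03 nm), 3→2 (72.94 nm).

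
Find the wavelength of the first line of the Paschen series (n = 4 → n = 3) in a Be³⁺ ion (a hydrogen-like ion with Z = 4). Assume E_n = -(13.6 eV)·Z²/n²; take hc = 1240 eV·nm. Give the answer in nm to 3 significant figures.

The Paschen series terminates on n_f = 3; the first line has n_i = 3+1 = 4.
ΔE = 217.6 × (1/3² − 1/4²) = 10.58 eV.
λ = 1240 / 10.58 = 117 nm.

117 nm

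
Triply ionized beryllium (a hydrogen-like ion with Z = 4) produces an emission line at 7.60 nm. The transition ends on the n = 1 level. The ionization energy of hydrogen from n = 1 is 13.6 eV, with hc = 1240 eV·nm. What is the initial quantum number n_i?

n_i = 2

The photon energy is ΔE = hc/λ = 1240 / 7.60 = 163.2 eV.
With Z = 4, ΔE = 217.6 × (1/n_f² − 1/n_i²), so 1/n_f² − 1/n_i² = 0.7498.
With n_f = 1: 1/n_i² = 1/1 − 0.7498 = 0.2502, so n_i ≈ 2.00.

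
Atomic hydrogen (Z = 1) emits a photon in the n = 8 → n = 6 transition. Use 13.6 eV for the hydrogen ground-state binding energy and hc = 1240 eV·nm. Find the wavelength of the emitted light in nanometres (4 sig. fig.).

ΔE = 13.60 × (1/6² − 1/8²) = 13.60 × 0.01215 = 0.1653 eV.
λ = hc/ΔE = 1240 / 0.1653 = 7503 nm.

7503 nm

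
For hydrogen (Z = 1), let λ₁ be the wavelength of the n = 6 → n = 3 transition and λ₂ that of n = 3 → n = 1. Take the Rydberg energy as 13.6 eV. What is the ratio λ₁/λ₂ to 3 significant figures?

10.7

λ ∝ 1/ΔE ∝ 1/(1/n_f² − 1/n_i²), and the Z² and hc factors cancel in the ratio.
λ₁/λ₂ = (1/1² − 1/3²)/(1/3² − 1/6²) = 0.8889/0.08333 = 10.7.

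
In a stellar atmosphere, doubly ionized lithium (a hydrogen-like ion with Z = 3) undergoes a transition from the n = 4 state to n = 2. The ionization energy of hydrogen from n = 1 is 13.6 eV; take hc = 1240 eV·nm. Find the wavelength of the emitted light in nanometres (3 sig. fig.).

For Z = 3 the level energies scale as Z², so the effective Rydberg energy is 13.6 × 9 = 122.4 eV.
ΔE = 122.4 × (1/2² − 1/4²) = 122.4 × 0.1875 = 22.95 eV.
λ = hc/ΔE = 1240 / 22.95 = 54.0 nm.

54.0 nm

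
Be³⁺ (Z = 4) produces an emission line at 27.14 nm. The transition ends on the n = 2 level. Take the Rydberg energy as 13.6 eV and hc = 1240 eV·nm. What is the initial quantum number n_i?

n_i = 5

The photon energy is ΔE = hc/λ = 1240 / 27.14 = 45.69 eV.
With Z = 4, ΔE = 217.6 × (1/n_f² − 1/n_i²), so 1/n_f² − 1/n_i² = 0.2100.
With n_f = 2: 1/n_i² = 1/4 − 0.2100 = 0.04003, so n_i ≈ 5.00.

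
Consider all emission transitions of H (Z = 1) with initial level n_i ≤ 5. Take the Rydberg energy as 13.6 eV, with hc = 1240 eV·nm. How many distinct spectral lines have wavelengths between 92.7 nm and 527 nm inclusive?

Enumerate all n_i → n_f pairs with 1 ≤ n_f < n_i ≤ 5 and compute λ = 1240 / [13.6·1·(1/n_f² − 1/n_i²)].
Lines falling in [92.7, 527] nm: 5→1 (94.98 nm), 4→1 (97.25 nm), 3→1 (102.6 nm), 2→1 (121.6 nm), 5→2 (434.2 nm), 4→2 (486.3 nm).

6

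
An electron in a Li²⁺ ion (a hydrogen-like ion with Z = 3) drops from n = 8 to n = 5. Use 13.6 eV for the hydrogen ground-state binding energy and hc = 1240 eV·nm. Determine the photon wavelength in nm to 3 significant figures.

For Z = 3 the level energies scale as Z², so the effective Rydberg energy is 13.6 × 9 = 122.4 eV.
ΔE = 122.4 × (1/5² − 1/8²) = 122.4 × 0.02438 = 2.984 eV.
λ = hc/ΔE = 1240 / 2.984 = 416 nm.

416 nm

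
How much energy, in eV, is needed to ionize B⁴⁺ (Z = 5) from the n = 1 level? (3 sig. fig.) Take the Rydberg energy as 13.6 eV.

340 eV

E_n = −13.6 Z²/n² = −340.0/n² eV for Z = 5.
E_1 = −340.0/1 = −340 eV, so ionization (to E = 0) requires 340 eV.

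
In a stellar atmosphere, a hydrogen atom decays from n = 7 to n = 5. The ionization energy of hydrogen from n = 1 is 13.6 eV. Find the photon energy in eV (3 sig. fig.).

0.266 eV

E_7 = −13.60/49 = −0.2776 eV and E_5 = −13.60/25 = −0.5440 eV.
The photon energy is |E_7 − E_5| = 0.266 eV.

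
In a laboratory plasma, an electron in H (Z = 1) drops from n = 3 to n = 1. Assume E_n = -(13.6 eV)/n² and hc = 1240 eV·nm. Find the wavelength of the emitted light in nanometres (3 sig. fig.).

ΔE = 13.60 × (1/1² − 1/3²) = 13.60 × 0.8889 = 12.09 eV.
λ = hc/ΔE = 1240 / 12.09 = 103 nm.
This line belongs to the Lyman series.

103 nm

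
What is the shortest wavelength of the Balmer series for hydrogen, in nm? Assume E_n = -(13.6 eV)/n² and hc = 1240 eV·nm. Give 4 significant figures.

364.7 nm

The Balmer series has lower level n_f = 2; the series limit corresponds to n_i → ∞.
ΔE_max = 13.6 × 1 / 2² = 3.400 eV.
λ_min = 1240 / 3.400 = 364.7 nm.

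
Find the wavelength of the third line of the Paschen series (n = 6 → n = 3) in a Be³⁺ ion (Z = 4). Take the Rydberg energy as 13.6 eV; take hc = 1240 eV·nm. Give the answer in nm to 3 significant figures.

68.4 nm

The Paschen series terminates on n_f = 3; the third line has n_i = 3+3 = 6.
ΔE = 217.6 × (1/3² − 1/6²) = 18.13 eV.
λ = 1240 / 18.13 = 68.4 nm.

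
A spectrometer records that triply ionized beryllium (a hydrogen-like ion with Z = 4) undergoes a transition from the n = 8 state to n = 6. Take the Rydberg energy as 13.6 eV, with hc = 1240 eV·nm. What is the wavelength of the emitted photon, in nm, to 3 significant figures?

469 nm

For Z = 4 the level energies scale as Z², so the effective Rydberg energy is 13.6 × 16 = 217.6 eV.
ΔE = 217.6 × (1/6² − 1/8²) = 217.6 × 0.01215 = 2.644 eV.
λ = hc/ΔE = 1240 / 2.644 = 469 nm.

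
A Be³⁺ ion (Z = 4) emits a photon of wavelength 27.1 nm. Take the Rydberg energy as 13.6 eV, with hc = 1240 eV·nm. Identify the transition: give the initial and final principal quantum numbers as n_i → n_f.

n_i = 5, n_f = 2

The photon energy is ΔE = hc/λ = 1240 / 27.1 = 45.76 eV.
With Z = 4, ΔE = 217.6 × (1/n_f² − 1/n_i²), so 1/n_f² − 1/n_i² = 0.2103.
Trying n_f = 2 gives 1/n_i² = 0.03972, i.e. n_i ≈ 5; this pair matches.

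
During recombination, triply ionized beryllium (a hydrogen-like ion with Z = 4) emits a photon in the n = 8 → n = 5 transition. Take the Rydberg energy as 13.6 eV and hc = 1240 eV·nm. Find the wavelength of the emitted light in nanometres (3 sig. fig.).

234 nm

For Z = 4 the level energies scale as Z², so the effective Rydberg energy is 13.6 × 16 = 217.6 eV.
ΔE = 217.6 × (1/5² − 1/8²) = 217.6 × 0.02438 = 5.304 eV.
λ = hc/ΔE = 1240 / 5.304 = 234 nm.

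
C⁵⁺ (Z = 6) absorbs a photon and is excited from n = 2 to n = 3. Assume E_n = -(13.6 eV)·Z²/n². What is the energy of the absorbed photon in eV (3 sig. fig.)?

The Bohr energies scale as Z², so for Z = 6: E_n = −489.6/n² eV.
E_3 = −489.6/9 = −54.40 eV and E_2 = −489.6/4 = −122.4 eV.
The photon energy is |E_3 − E_2| = 68.0 eV.

68.0 eV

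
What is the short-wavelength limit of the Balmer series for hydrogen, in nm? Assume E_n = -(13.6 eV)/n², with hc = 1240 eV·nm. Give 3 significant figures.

The Balmer series has lower level n_f = 2; the series limit corresponds to n_i → ∞.
ΔE_max = 13.6 × 1 / 2² = 3.400 eV.
λ_min = 1240 / 3.400 = 365 nm.

365 nm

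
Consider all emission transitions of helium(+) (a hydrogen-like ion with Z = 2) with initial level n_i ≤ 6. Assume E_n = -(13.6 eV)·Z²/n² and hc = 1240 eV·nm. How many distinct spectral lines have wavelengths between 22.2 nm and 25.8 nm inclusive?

Enumerate all n_i → n_f pairs with 1 ≤ n_f < n_i ≤ 6 and compute λ = 1240 / [13.6·4·(1/n_f² − 1/n_i²)].
Lines falling in [22.2, 25.8] nm: 6→1 (23.45 nm), 5→1 (23.74 nm), 4→1 (24.31 nm), 3→1 (25.64 nm).

4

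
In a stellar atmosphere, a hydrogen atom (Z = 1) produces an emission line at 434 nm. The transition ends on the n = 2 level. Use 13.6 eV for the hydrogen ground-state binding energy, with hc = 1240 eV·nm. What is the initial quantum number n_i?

n_i = 5

The photon energy is ΔE = hc/λ = 1240 / 434 = 2.857 eV.
With Z = 1, ΔE = 13.60 × (1/n_f² − 1/n_i²), so 1/n_f² − 1/n_i² = 0.2101.
With n_f = 2: 1/n_i² = 1/4 − 0.2101 = 0.03992, so n_i ≈ 5.01.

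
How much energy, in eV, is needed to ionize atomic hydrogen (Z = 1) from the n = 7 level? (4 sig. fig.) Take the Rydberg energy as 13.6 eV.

E_7 = −13.60/49 = −0.2776 eV, so ionization (to E = 0) requires 0.2776 eV.

0.2776 eV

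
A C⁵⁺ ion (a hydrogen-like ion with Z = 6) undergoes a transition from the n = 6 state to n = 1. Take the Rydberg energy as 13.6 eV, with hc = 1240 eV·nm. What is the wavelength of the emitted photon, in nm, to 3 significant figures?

2.61 nm

For Z = 6 the level energies scale as Z², so the effective Rydberg energy is 13.6 × 36 = 489.6 eV.
ΔE = 489.6 × (1/1² − 1/6²) = 489.6 × 0.9722 = 476.0 eV.
λ = hc/ΔE = 1240 / 476.0 = 2.61 nm.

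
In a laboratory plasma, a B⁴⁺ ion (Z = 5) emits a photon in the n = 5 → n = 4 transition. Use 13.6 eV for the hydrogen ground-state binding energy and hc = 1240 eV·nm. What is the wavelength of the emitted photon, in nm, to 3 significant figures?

For Z = 5 the level energies scale as Z², so the effective Rydberg energy is 13.6 × 25 = 340.0 eV.
ΔE = 340.0 × (1/4² − 1/5²) = 340.0 × 0.02250 = 7.650 eV.
λ = hc/ΔE = 1240 / 7.650 = 162 nm.

162 nm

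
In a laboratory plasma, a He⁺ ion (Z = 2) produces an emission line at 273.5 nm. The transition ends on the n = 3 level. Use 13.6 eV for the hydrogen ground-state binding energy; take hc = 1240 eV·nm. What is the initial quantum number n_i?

n_i = 6

The photon energy is ΔE = hc/λ = 1240 / 273.5 = 4.534 eV.
With Z = 2, ΔE = 54.40 × (1/n_f² − 1/n_i²), so 1/n_f² − 1/n_i² = 0.08334.
With n_f = 3: 1/n_i² = 1/9 − 0.08334 = 0.02777, so n_i ≈ 6.00.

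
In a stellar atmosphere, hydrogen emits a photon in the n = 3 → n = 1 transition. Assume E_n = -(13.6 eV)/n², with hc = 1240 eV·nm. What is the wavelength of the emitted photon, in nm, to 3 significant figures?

103 nm

ΔE = 13.60 × (1/1² − 1/3²) = 13.60 × 0.8889 = 12.09 eV.
λ = hc/ΔE = 1240 / 12.09 = 103 nm.
This line belongs to the Lyman series.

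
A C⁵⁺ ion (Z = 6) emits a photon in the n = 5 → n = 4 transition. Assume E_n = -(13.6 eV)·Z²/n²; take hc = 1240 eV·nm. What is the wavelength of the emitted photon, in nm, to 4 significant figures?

For Z = 6 the level energies scale as Z², so the effective Rydberg energy is 13.6 × 36 = 489.6 eV.
ΔE = 489.6 × (1/4² − 1/5²) = 489.6 × 0.02250 = 11.02 eV.
λ = hc/ΔE = 1240 / 11.02 = 112.6 nm.

112.6 nm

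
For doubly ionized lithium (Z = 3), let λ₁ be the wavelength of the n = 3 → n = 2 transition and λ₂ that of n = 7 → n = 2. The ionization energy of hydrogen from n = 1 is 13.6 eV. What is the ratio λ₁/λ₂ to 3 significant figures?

λ ∝ 1/ΔE ∝ 1/(1/n_f² − 1/n_i²), and the Z² and hc factors cancel in the ratio.
λ₁/λ₂ = (1/2² − 1/7²)/(1/2² − 1/3²) = 0.2296/0.1389 = 1.65.

1.65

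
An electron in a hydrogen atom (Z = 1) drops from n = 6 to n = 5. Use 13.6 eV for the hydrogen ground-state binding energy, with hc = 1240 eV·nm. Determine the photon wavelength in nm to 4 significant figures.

7460 nm

ΔE = 13.60 × (1/5² − 1/6²) = 13.60 × 0.01222 = 0.1662 eV.
λ = hc/ΔE = 1240 / 0.1662 = 7460 nm.
This line belongs to the Pfund series.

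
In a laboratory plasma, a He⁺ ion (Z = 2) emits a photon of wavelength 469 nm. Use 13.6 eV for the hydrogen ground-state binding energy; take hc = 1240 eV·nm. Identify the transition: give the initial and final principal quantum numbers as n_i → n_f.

n_i = 4, n_f = 3

The photon energy is ΔE = hc/λ = 1240 / 469 = 2.644 eV.
With Z = 2, ΔE = 54.40 × (1/n_f² − 1/n_i²), so 1/n_f² − 1/n_i² = 0.04860.
Trying n_f = 3 gives 1/n_i² = 0.06251, i.e. n_i ≈ 4; this pair matches.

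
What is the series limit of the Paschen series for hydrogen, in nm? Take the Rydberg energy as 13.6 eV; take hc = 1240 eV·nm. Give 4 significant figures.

The Paschen series has lower level n_f = 3; the series limit corresponds to n_i → ∞.
ΔE_max = 13.6 × 1 / 3² = 1.511 eV.
λ_min = 1240 / 1.511 = 820.6 nm.

820.6 nm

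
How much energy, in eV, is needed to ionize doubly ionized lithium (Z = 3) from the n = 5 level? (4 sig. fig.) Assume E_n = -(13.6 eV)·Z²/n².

4.896 eV

E_n = −13.6 Z²/n² = −122.4/n² eV for Z = 3.
E_5 = −122.4/25 = −4.896 eV, so ionization (to E = 0) requires 4.896 eV.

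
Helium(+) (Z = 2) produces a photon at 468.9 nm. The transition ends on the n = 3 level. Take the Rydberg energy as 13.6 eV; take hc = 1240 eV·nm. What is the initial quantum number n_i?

n_i = 4

The photon energy is ΔE = hc/λ = 1240 / 468.9 = 2.644 eV.
With Z = 2, ΔE = 54.40 × (1/n_f² − 1/n_i²), so 1/n_f² − 1/n_i² = 0.04861.
With n_f = 3: 1/n_i² = 1/9 − 0.04861 = 0.06250, so n_i ≈ 4.00.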